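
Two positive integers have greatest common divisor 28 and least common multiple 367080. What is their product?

10278240

For any two positive integers, gcd × lcm = product = 28 × 367080 = 10278240.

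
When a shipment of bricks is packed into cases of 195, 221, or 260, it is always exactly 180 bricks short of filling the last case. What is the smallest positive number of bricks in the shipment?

Being 180 short of a full case of size k means N ≡ −180 (mod k), i.e. N + 180 is a multiple of each size.
195 = 3 × 5 × 13
221 = 13 × 17
260 = 2^2 × 5 × 13
LCM(195, 221, 260) = 2^2 × 3 × 5 × 13 × 17 = 13260.
Smallest positive N is 13260 − 180 = 13080.

13080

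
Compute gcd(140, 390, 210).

140 = 2^2 × 5 × 7
390 = 2 × 3 × 5 × 13
210 = 2 × 3 × 5 × 7
gcd(140, 390, 210) = 2 × 5 = 10.

10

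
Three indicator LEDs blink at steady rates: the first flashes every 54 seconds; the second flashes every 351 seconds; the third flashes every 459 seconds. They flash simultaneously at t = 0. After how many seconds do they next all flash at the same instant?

11934 seconds

The first simultaneous occurrence is after LCM of the individual periods.
54 = 2 × 3^3
351 = 3^3 × 13
459 = 3^3 × 17
LCM(54, 351, 459) = 2 × 3^3 × 13 × 17 = 11934.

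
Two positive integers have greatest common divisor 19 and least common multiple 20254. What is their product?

384826

For any two positive integers, gcd × lcm = product = 19 × 20254 = 384826.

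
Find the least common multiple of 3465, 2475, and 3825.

294525

3465 = 3^2 × 5 × 7 × 11
2475 = 3^2 × 5^2 × 11
3825 = 3^2 × 5^2 × 17
LCM(3465, 2475, 3825) = 3^2 × 5^2 × 7 × 11 × 17 = 294525.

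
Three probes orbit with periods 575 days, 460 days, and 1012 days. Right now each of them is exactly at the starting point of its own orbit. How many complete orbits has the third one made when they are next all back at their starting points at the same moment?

The first common completion time is the LCM of the periods.
575 = 5^2 × 23
460 = 2^2 × 5 × 23
1012 = 2^2 × 11 × 23
LCM(575, 460, 1012) = 2^2 × 5^2 × 11 × 23 = 25300.
Orbits for period 1012: 25300 / 1012 = 25.

25 orbits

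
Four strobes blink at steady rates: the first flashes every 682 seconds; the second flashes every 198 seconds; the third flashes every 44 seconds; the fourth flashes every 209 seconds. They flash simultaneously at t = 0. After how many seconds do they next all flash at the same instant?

We need the least common multiple of the intervals.
682 = 2 × 11 × 31
198 = 2 × 3^2 × 11
44 = 2^2 × 11
209 = 11 × 19
LCM(682, 198, 44, 209) = 2^2 × 3^2 × 11 × 19 × 31 = 233244.

233244 seconds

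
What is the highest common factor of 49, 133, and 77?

49 = 7^2
133 = 7 × 19
77 = 7 × 11
gcd(49, 133, 77) = 7.

7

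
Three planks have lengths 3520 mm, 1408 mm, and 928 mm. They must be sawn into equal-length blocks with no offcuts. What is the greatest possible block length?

32 mm

This is the greatest common divisor of 3520, 1408, and 928.
3520 = 2^6 × 5 × 11
1408 = 2^7 × 11
928 = 2^5 × 29
gcd(3520, 1408, 928) = 2^5 = 32.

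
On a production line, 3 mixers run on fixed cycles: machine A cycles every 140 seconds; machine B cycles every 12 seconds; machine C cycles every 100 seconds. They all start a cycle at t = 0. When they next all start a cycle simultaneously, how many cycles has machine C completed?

21 cycles

The first common completion time is the LCM of the periods.
140 = 2^2 × 5 × 7
12 = 2^2 × 3
100 = 2^2 × 5^2
LCM(140, 12, 100) = 2^2 × 3 × 5^2 × 7 = 2100.
Cycles for period 100: 2100 / 100 = 21.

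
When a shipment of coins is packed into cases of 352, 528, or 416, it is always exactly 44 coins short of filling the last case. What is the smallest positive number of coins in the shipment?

Being 44 short of a full case of size k means N ≡ −44 (mod k), i.e. N + 44 is a multiple of each size.
352 = 2^5 × 11
528 = 2^4 × 3 × 11
416 = 2^5 × 13
LCM(352, 528, 416) = 2^5 × 3 × 11 × 13 = 13728.
Smallest positive N is 13728 − 44 = 13684.

13684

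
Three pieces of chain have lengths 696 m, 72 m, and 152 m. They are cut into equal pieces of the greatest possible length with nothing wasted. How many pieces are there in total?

115

Piece length = gcd(696, 72, 152).
696 = 2^3 × 3 × 29
72 = 2^3 × 3^2
152 = 2^3 × 19
gcd(696, 72, 152) = 2^3 = 8.
Total pieces = 696/8 + 72/8 + 152/8 = 87 + 9 + 19 = 115.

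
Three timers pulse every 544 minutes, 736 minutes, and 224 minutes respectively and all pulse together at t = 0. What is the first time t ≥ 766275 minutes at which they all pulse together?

Joint pulses occur at multiples of LCM(544, 736, 224).
544 = 2^5 × 17
736 = 2^5 × 23
224 = 2^5 × 7
LCM(544, 736, 224) = 2^5 × 7 × 17 × 23 = 87584.
Smallest multiple of 87584 that is ≥ 766275: ⌈766275/87584⌉ × 87584 = 9 × 87584 = 788256.

788256 minutes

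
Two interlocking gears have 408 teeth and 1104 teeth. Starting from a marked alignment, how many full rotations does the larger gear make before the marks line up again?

17 rotations

They are all back at their starting positions together after one LCM of the periods.
408 = 2^3 × 3 × 17
1104 = 2^4 × 3 × 23
LCM(408, 1104) = 2^4 × 3 × 17 × 23 = 18768.
Rotations for period 1104: 18768 / 1104 = 17.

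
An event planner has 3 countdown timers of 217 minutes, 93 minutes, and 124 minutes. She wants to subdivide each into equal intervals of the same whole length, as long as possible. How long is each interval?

The interval must divide each timer length; the longest such is the gcd.
217 = 7 × 31
93 = 3 × 31
124 = 2^2 × 31
gcd(217, 93, 124) = 31.

31 minutes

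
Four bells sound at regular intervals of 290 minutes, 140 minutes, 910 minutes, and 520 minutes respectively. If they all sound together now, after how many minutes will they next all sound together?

105560 minutes

We need the least common multiple of the intervals.
290 = 2 × 5 × 29
140 = 2^2 × 5 × 7
910 = 2 × 5 × 7 × 13
520 = 2^3 × 5 × 13
LCM(290, 140, 910, 520) = 2^3 × 5 × 7 × 13 × 29 = 105560.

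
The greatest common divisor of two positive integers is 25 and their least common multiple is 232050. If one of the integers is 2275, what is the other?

2550

For two integers, gcd × lcm = product, so the other is (25 × 232050) / 2275 = 5801250 / 2275 = 2550.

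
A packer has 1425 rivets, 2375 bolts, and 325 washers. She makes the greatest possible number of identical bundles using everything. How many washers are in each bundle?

13

Number of bundles = gcd(1425, 2375, 325).
1425 = 3 × 5^2 × 19
2375 = 5^3 × 19
325 = 5^2 × 13
gcd(1425, 2375, 325) = 5^2 = 25.
washers per bundle = 325 / 25 = 13.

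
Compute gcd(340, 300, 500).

20

340 = 2^2 × 5 × 17
300 = 2^2 × 3 × 5^2
500 = 2^2 × 5^3
gcd(340, 300, 500) = 2^2 × 5 = 20.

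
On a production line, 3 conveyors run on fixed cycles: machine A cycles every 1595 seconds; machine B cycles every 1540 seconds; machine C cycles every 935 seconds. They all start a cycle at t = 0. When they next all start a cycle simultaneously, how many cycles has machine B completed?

All finish a whole number of cycles simultaneously at t = LCM of the periods.
1595 = 5 × 11 × 29
1540 = 2^2 × 5 × 7 × 11
935 = 5 × 11 × 17
LCM(1595, 1540, 935) = 2^2 × 5 × 7 × 11 × 17 × 29 = 759220.
Cycles for period 1540: 759220 / 1540 = 493.

493 cycles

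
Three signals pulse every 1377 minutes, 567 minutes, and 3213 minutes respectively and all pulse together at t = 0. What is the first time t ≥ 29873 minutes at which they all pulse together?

38556 minutes

Joint pulses occur at multiples of LCM(1377, 567, 3213).
1377 = 3^4 × 17
567 = 3^4 × 7
3213 = 3^3 × 7 × 17
LCM(1377, 567, 3213) = 3^4 × 7 × 17 = 9639.
Smallest multiple of 9639 that is ≥ 29873: ⌈29873/9639⌉ × 9639 = 4 × 9639 = 38556.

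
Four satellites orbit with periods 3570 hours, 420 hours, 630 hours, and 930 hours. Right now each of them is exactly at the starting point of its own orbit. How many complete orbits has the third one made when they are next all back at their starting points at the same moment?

1054 orbits

All finish a whole number of cycles simultaneously at t = LCM of the periods.
3570 = 2 × 3 × 5 × 7 × 17
420 = 2^2 × 3 × 5 × 7
630 = 2 × 3^2 × 5 × 7
930 = 2 × 3 × 5 × 31
LCM(3570, 420, 630, 930) = 2^2 × 3^2 × 5 × 7 × 17 × 31 = 664020.
Orbits for period 630: 664020 / 630 = 1054.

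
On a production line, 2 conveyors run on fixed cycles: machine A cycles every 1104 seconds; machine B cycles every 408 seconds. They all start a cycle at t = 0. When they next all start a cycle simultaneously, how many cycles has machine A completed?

They are all back at their starting positions together after one LCM of the periods.
1104 = 2^4 × 3 × 23
408 = 2^3 × 3 × 17
LCM(1104, 408) = 2^4 × 3 × 17 × 23 = 18768.
Cycles for period 1104: 18768 / 1104 = 17.

17 cycles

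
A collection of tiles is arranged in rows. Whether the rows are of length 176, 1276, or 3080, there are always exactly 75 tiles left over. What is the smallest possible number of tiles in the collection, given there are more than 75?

178715

N − 75 must be a common multiple of 176, 1276, and 3080.
176 = 2^4 × 11
1276 = 2^2 × 11 × 29
3080 = 2^3 × 5 × 7 × 11
LCM(176, 1276, 3080) = 2^4 × 5 × 7 × 11 × 29 = 178640.
Smallest N > 75 is LCM + 75 = 178640 + 75 = 178715.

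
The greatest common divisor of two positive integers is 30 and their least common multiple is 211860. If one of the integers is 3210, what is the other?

1980

For two integers, gcd × lcm = product, so the other is (30 × 211860) / 3210 = 6355800 / 3210 = 1980.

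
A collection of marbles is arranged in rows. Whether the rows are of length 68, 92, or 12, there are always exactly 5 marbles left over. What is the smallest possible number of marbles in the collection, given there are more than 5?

N − 5 must be a common multiple of 68, 92, and 12.
68 = 2^2 × 17
92 = 2^2 × 23
12 = 2^2 × 3
LCM(68, 92, 12) = 2^2 × 3 × 17 × 23 = 4692.
Smallest N > 5 is LCM + 5 = 4692 + 5 = 4697.

4697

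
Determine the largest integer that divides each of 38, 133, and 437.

19

38 = 2 × 19
133 = 7 × 19
437 = 19 × 23
gcd(38, 133, 437) = 19.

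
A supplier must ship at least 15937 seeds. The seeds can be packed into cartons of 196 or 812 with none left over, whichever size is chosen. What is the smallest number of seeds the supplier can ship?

17052

The number of seeds must be a common multiple of 196 and 812, so a multiple of their LCM.
196 = 2^2 × 7^2
812 = 2^2 × 7 × 29
LCM(196, 812) = 2^2 × 7^2 × 29 = 5684.
Smallest multiple of 5684 that is ≥ 15937: ⌈15937/5684⌉ × 5684 = 3 × 5684 = 17052.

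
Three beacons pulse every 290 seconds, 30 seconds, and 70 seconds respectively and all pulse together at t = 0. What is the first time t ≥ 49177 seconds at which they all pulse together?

Joint pulses occur at multiples of LCM(290, 30, 70).
290 = 2 × 5 × 29
30 = 2 × 3 × 5
70 = 2 × 5 × 7
LCM(290, 30, 70) = 2 × 3 × 5 × 7 × 29 = 6090.
Smallest multiple of 6090 that is ≥ 49177: ⌈49177/6090⌉ × 6090 = 9 × 6090 = 54810.

54810 seconds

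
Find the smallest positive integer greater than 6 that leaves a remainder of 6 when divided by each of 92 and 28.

N − 6 must be a common multiple of 92 and 28.
92 = 2^2 × 23
28 = 2^2 × 7
LCM(92, 28) = 2^2 × 7 × 23 = 644.
Smallest N > 6 is LCM + 6 = 644 + 6 = 650.

650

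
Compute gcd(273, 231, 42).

21

273 = 3 × 7 × 13
231 = 3 × 7 × 11
42 = 2 × 3 × 7
gcd(273, 231, 42) = 3 × 7 = 21.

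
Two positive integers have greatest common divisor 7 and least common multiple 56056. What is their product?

For any two positive integers, gcd × lcm = product = 7 × 56056 = 392392.

392392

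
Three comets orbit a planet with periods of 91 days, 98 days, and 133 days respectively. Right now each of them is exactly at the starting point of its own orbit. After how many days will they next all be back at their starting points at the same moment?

They coincide at every common multiple of the periods; the first is the LCM.
91 = 7 × 13
98 = 2 × 7^2
133 = 7 × 19
LCM(91, 98, 133) = 2 × 7^2 × 13 × 19 = 24206.

24206 days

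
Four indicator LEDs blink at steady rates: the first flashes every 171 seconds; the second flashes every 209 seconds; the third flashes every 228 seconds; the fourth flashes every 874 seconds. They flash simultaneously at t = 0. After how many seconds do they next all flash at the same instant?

We need the least common multiple of the intervals.
171 = 3^2 × 19
209 = 11 × 19
228 = 2^2 × 3 × 19
874 = 2 × 19 × 23
LCM(171, 209, 228, 874) = 2^2 × 3^2 × 11 × 19 × 23 = 173052.

173052 seconds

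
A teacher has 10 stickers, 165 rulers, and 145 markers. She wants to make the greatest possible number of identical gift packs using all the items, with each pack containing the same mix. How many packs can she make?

5 packs

The pack count must divide each quantity, so the greatest is gcd(10, 165, 145).
10 = 2 × 5
165 = 3 × 5 × 11
145 = 5 × 29
gcd(10, 165, 145) = 5.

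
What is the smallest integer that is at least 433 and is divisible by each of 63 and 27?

567

The integer must be a common multiple of 63 and 27, so a multiple of their LCM.
63 = 3^2 × 7
27 = 3^3
LCM(63, 27) = 3^3 × 7 = 189.
Smallest multiple of 189 that is ≥ 433: ⌈433/189⌉ × 189 = 3 × 189 = 567.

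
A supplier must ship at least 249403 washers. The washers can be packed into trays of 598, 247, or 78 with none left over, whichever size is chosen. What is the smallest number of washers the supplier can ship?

The number of washers must be a common multiple of 598, 247, and 78, so a multiple of their LCM.
598 = 2 × 13 × 23
247 = 13 × 19
78 = 2 × 3 × 13
LCM(598, 247, 78) = 2 × 3 × 13 × 19 × 23 = 34086.
Smallest multiple of 34086 that is ≥ 249403: ⌈249403/34086⌉ × 34086 = 8 × 34086 = 272688.

272688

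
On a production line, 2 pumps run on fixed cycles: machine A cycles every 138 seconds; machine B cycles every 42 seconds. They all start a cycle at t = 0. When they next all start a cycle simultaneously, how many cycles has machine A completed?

7 cycles

They are all back at their starting positions together after one LCM of the periods.
138 = 2 × 3 × 23
42 = 2 × 3 × 7
LCM(138, 42) = 2 × 3 × 7 × 23 = 966.
Cycles for period 138: 966 / 138 = 7.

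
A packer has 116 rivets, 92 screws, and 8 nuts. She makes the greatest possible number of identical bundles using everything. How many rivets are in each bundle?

29

Number of bundles = gcd(116, 92, 8).
116 = 2^2 × 29
92 = 2^2 × 23
8 = 2^3
gcd(116, 92, 8) = 2^2 = 4.
rivets per bundle = 116 / 4 = 29.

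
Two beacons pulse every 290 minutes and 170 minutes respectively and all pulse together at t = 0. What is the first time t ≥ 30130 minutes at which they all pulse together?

34510 minutes

Joint pulses occur at multiples of LCM(290, 170).
290 = 2 × 5 × 29
170 = 2 × 5 × 17
LCM(290, 170) = 2 × 5 × 17 × 29 = 4930.
Smallest multiple of 4930 that is ≥ 30130: ⌈30130/4930⌉ × 4930 = 7 × 4930 = 34510.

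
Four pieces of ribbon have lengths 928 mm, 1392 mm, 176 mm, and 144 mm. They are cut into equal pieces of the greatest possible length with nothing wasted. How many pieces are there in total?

165

Piece length = gcd(928, 1392, 176, 144).
928 = 2^5 × 29
1392 = 2^4 × 3 × 29
176 = 2^4 × 11
144 = 2^4 × 3^2
gcd(928, 1392, 176, 144) = 2^4 = 16.
Total pieces = 928/16 + 1392/16 + 176/16 + 144/16 = 58 + 87 + 11 + 9 = 165.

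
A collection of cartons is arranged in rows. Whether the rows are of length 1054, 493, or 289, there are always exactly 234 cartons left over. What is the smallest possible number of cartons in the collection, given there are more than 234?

N − 234 must be a common multiple of 1054, 493, and 289.
1054 = 2 × 17 × 31
493 = 17 × 29
289 = 17^2
LCM(1054, 493, 289) = 2 × 17^2 × 29 × 31 = 519622.
Smallest N > 234 is LCM + 234 = 519622 + 234 = 519856.

519856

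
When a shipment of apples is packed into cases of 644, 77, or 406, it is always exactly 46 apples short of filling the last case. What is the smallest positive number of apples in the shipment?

Being 46 short of a full case of size k means N ≡ −46 (mod k), i.e. N + 46 is a multiple of each size.
644 = 2^2 × 7 × 23
77 = 7 × 11
406 = 2 × 7 × 29
LCM(644, 77, 406) = 2^2 × 7 × 11 × 23 × 29 = 205436.
Smallest positive N is 205436 − 46 = 205390.

205390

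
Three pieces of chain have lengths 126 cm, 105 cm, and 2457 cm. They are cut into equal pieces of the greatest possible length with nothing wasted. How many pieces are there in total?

Piece length = gcd(126, 105, 2457).
126 = 2 × 3^2 × 7
105 = 3 × 5 × 7
2457 = 3^3 × 7 × 13
gcd(126, 105, 2457) = 3 × 7 = 21.
Total pieces = 126/21 + 105/21 + 2457/21 = 6 + 5 + 117 = 128.

128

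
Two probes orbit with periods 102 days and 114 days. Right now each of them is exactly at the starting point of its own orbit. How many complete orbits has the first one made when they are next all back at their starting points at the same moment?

They are all back at their starting positions together after one LCM of the periods.
102 = 2 × 3 × 17
114 = 2 × 3 × 19
LCM(102, 114) = 2 × 3 × 17 × 19 = 1938.
Orbits for period 102: 1938 / 102 = 19.

19 orbits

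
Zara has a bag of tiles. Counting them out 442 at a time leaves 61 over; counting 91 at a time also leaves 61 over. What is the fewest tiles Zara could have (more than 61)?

N − 61 must be a common multiple of 442 and 91.
442 = 2 × 13 × 17
91 = 7 × 13
LCM(442, 91) = 2 × 7 × 13 × 17 = 3094.
Smallest N > 61 is LCM + 61 = 3094 + 61 = 3155.

3155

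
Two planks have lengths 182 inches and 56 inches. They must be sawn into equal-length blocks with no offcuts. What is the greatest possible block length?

This is the greatest common divisor of 182 and 56.
182 = 2 × 7 × 13
56 = 2^3 × 7
gcd(182, 56) = 2 × 7 = 14.

14 inches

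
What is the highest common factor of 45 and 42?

3

45 = 3^2 × 5
42 = 2 × 3 × 7
gcd(45, 42) = 3.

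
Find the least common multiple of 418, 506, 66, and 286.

418 = 2 × 11 × 19
506 = 2 × 11 × 23
66 = 2 × 3 × 11
286 = 2 × 11 × 13
LCM(418, 506, 66, 286) = 2 × 3 × 11 × 13 × 19 × 23 = 374946.

374946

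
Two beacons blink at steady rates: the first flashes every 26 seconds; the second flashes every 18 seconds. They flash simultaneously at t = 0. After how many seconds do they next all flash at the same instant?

234 seconds

They coincide at every common multiple of the periods; the first is the LCM.
26 = 2 × 13
18 = 2 × 3^2
LCM(26, 18) = 2 × 3^2 × 13 = 234.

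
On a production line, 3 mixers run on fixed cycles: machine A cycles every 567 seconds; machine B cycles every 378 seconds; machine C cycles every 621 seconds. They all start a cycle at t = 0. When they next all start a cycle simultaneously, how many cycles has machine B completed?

69 cycles

They are all back at their starting positions together after one LCM of the periods.
567 = 3^4 × 7
378 = 2 × 3^3 × 7
621 = 3^3 × 23
LCM(567, 378, 621) = 2 × 3^4 × 7 × 23 = 26082.
Cycles for period 378: 26082 / 378 = 69.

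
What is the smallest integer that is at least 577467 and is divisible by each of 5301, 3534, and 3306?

614916

The integer must be a common multiple of 5301, 3534, and 3306, so a multiple of their LCM.
5301 = 3^2 × 19 × 31
3534 = 2 × 3 × 19 × 31
3306 = 2 × 3 × 19 × 29
LCM(5301, 3534, 3306) = 2 × 3^2 × 19 × 29 × 31 = 307458.
Smallest multiple of 307458 that is ≥ 577467: ⌈577467/307458⌉ × 307458 = 2 × 307458 = 614916.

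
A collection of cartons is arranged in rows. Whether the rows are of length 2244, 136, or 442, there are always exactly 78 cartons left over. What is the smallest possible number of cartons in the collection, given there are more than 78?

N − 78 must be a common multiple of 2244, 136, and 442.
2244 = 2^2 × 3 × 11 × 17
136 = 2^3 × 17
442 = 2 × 13 × 17
LCM(2244, 136, 442) = 2^3 × 3 × 11 × 13 × 17 = 58344.
Smallest N > 78 is LCM + 78 = 58344 + 78 = 58422.

58422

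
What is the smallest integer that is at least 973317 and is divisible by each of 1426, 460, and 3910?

The integer must be a common multiple of 1426, 460, and 3910, so a multiple of their LCM.
1426 = 2 × 23 × 31
460 = 2^2 × 5 × 23
3910 = 2 × 5 × 17 × 23
LCM(1426, 460, 3910) = 2^2 × 5 × 17 × 23 × 31 = 242420.
Smallest multiple of 242420 that is ≥ 973317: ⌈973317/242420⌉ × 242420 = 5 × 242420 = 1212100.

1212100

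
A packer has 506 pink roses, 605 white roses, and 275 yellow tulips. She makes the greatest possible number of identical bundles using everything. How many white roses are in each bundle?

55

Number of bundles = gcd(506, 605, 275).
506 = 2 × 11 × 23
605 = 5 × 11^2
275 = 5^2 × 11
gcd(506, 605, 275) = 11.
white roses per bundle = 605 / 11 = 55.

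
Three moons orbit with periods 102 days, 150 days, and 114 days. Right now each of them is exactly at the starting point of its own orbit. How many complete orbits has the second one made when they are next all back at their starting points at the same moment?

323 orbits

The first common completion time is the LCM of the periods.
102 = 2 × 3 × 17
150 = 2 × 3 × 5^2
114 = 2 × 3 × 19
LCM(102, 150, 114) = 2 × 3 × 5^2 × 17 × 19 = 48450.
Orbits for period 150: 48450 / 150 = 323.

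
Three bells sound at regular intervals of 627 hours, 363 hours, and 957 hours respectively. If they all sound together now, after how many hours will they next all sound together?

We need the least common multiple of the intervals.
627 = 3 × 11 × 19
363 = 3 × 11^2
957 = 3 × 11 × 29
LCM(627, 363, 957) = 3 × 11^2 × 19 × 29 = 200013.

200013 hours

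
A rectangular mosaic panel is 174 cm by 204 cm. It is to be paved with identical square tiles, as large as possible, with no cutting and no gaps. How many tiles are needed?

986

Tile side = gcd(174, 204).
174 = 2 × 3 × 29
204 = 2^2 × 3 × 17
gcd(174, 204) = 2 × 3 = 6.
Tiles: (174/6) × (204/6) = 29 × 34 = 986.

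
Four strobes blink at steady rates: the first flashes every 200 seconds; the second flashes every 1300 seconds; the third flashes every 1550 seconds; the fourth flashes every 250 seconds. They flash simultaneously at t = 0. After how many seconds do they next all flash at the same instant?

We need the least common multiple of the intervals.
200 = 2^3 × 5^2
1300 = 2^2 × 5^2 × 13
1550 = 2 × 5^2 × 31
250 = 2 × 5^3
LCM(200, 1300, 1550, 250) = 2^3 × 5^3 × 13 × 31 = 403000.

403000 seconds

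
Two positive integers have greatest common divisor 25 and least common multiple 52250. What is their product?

1306250

For any two positive integers, gcd × lcm = product = 25 × 52250 = 1306250.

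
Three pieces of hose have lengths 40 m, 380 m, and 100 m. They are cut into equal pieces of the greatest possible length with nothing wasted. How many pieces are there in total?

26

Piece length = gcd(40, 380, 100).
40 = 2^3 × 5
380 = 2^2 × 5 × 19
100 = 2^2 × 5^2
gcd(40, 380, 100) = 2^2 × 5 = 20.
Total pieces = 40/20 + 380/20 + 100/20 = 2 + 19 + 5 = 26.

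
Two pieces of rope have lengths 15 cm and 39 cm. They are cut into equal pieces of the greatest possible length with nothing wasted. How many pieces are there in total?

18

Piece length = gcd(15, 39).
15 = 3 × 5
39 = 3 × 13
gcd(15, 39) = 3.
Total pieces = 15/3 + 39/3 = 5 + 13 = 18.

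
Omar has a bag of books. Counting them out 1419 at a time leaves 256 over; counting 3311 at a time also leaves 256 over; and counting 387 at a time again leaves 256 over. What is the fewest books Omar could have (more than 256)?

N − 256 must be a common multiple of 1419, 3311, and 387.
1419 = 3 × 11 × 43
3311 = 7 × 11 × 43
387 = 3^2 × 43
LCM(1419, 3311, 387) = 3^2 × 7 × 11 × 43 = 29799.
Smallest N > 256 is LCM + 256 = 29799 + 256 = 30055.

30055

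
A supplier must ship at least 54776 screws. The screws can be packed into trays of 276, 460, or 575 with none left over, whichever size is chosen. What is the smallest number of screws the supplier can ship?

The number of screws must be a common multiple of 276, 460, and 575, so a multiple of their LCM.
276 = 2^2 × 3 × 23
460 = 2^2 × 5 × 23
575 = 5^2 × 23
LCM(276, 460, 575) = 2^2 × 3 × 5^2 × 23 = 6900.
Smallest multiple of 6900 that is ≥ 54776: ⌈54776/6900⌉ × 6900 = 8 × 6900 = 55200.

55200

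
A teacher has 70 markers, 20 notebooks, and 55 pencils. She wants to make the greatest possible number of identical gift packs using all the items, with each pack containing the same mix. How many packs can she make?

5 packs

The pack count must divide each quantity, so the greatest is gcd(70, 20, 55).
70 = 2 × 5 × 7
20 = 2^2 × 5
55 = 5 × 11
gcd(70, 20, 55) = 5.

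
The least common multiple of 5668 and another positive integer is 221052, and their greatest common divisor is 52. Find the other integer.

2028

gcd × lcm = product of the two integers, so the other integer is (52 × 221052) / 5668 = 2028.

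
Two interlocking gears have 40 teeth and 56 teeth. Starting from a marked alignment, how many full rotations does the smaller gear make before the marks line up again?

7 rotations

They are all back at their starting positions together after one LCM of the periods.
40 = 2^3 × 5
56 = 2^3 × 7
LCM(40, 56) = 2^3 × 5 × 7 = 280.
Rotations for period 40: 280 / 40 = 7.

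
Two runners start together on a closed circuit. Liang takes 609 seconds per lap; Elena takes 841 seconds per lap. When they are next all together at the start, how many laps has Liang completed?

They are all back at their starting positions together after one LCM of the periods.
609 = 3 × 7 × 29
841 = 29^2
LCM(609, 841) = 3 × 7 × 29^2 = 17661.
Laps for period 609: 17661 / 609 = 29.

29 laps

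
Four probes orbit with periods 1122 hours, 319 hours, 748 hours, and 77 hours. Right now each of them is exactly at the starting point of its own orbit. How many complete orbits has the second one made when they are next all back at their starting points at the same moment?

1428 orbits

They are all back at their starting positions together after one LCM of the periods.
1122 = 2 × 3 × 11 × 17
319 = 11 × 29
748 = 2^2 × 11 × 17
77 = 7 × 11
LCM(1122, 319, 748, 77) = 2^2 × 3 × 7 × 11 × 17 × 29 = 455532.
Orbits for period 319: 455532 / 319 = 1428.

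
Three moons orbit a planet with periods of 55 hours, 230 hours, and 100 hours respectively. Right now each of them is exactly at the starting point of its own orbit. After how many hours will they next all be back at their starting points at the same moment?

25300 hours

The first simultaneous occurrence is after LCM of the individual periods.
55 = 5 × 11
230 = 2 × 5 × 23
100 = 2^2 × 5^2
LCM(55, 230, 100) = 2^2 × 5^2 × 11 × 23 = 25300.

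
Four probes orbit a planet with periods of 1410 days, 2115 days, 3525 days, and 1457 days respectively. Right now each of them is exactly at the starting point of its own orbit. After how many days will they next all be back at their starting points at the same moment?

655650 days

The first simultaneous occurrence is after LCM of the individual periods.
1410 = 2 × 3 × 5 × 47
2115 = 3^2 × 5 × 47
3525 = 3 × 5^2 × 47
1457 = 31 × 47
LCM(1410, 2115, 3525, 1457) = 2 × 3^2 × 5^2 × 31 × 47 = 655650.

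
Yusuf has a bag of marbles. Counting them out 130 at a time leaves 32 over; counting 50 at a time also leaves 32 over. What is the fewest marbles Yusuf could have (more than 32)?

N − 32 must be a common multiple of 130 and 50.
130 = 2 × 5 × 13
50 = 2 × 5^2
LCM(130, 50) = 2 × 5^2 × 13 = 650.
Smallest N > 32 is LCM + 32 = 650 + 32 = 682.

682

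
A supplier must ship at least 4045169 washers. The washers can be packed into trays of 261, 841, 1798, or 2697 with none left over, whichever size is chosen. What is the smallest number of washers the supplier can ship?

4223502

The number of washers must be a common multiple of 261, 841, 1798, and 2697, so a multiple of their LCM.
261 = 3^2 × 29
841 = 29^2
1798 = 2 × 29 × 31
2697 = 3 × 29 × 31
LCM(261, 841, 1798, 2697) = 2 × 3^2 × 29^2 × 31 = 469278.
Smallest multiple of 469278 that is ≥ 4045169: ⌈4045169/469278⌉ × 469278 = 9 × 469278 = 4223502.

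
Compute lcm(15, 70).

15 = 3 × 5
70 = 2 × 5 × 7
LCM(15, 70) = 2 × 3 × 5 × 7 = 210.

210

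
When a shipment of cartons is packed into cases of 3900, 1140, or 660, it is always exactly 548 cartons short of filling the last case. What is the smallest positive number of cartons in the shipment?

Being 548 short of a full case of size k means N ≡ −548 (mod k), i.e. N + 548 is a multiple of each size.
3900 = 2^2 × 3 × 5^2 × 13
1140 = 2^2 × 3 × 5 × 19
660 = 2^2 × 3 × 5 × 11
LCM(3900, 1140, 660) = 2^2 × 3 × 5^2 × 11 × 13 × 19 = 815100.
Smallest positive N is 815100 − 548 = 814552.

814552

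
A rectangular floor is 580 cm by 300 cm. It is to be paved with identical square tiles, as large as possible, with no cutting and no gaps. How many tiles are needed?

Tile side = gcd(580, 300).
580 = 2^2 × 5 × 29
300 = 2^2 × 3 × 5^2
gcd(580, 300) = 2^2 × 5 = 20.
Tiles: (580/20) × (300/20) = 29 × 15 = 435.

435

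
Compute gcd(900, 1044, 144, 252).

36

900 = 2^2 × 3^2 × 5^2
1044 = 2^2 × 3^2 × 29
144 = 2^4 × 3^2
252 = 2^2 × 3^2 × 7
gcd(900, 1044, 144, 252) = 2^2 × 3^2 = 36.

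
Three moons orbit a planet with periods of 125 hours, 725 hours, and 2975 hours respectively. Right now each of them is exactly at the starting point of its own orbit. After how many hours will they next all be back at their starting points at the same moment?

431375 hours

The first simultaneous occurrence is after LCM of the individual periods.
125 = 5^3
725 = 5^2 × 29
2975 = 5^2 × 7 × 17
LCM(125, 725, 2975) = 5^3 × 7 × 17 × 29 = 431375.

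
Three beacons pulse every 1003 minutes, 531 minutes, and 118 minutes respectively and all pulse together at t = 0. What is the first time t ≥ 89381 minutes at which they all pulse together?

90270 minutes

Joint pulses occur at multiples of LCM(1003, 531, 118).
1003 = 17 × 59
531 = 3^2 × 59
118 = 2 × 59
LCM(1003, 531, 118) = 2 × 3^2 × 17 × 59 = 18054.
Smallest multiple of 18054 that is ≥ 89381: ⌈89381/18054⌉ × 18054 = 5 × 18054 = 90270.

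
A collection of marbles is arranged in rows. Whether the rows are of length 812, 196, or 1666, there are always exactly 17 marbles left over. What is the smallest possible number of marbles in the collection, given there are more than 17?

96645

N − 17 must be a common multiple of 812, 196, and 1666.
812 = 2^2 × 7 × 29
196 = 2^2 × 7^2
1666 = 2 × 7^2 × 17
LCM(812, 196, 1666) = 2^2 × 7^2 × 17 × 29 = 96628.
Smallest N > 17 is LCM + 17 = 96628 + 17 = 96645.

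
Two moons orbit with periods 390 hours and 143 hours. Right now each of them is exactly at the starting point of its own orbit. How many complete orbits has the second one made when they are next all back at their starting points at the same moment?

The first common completion time is the LCM of the periods.
390 = 2 × 3 × 5 × 13
143 = 11 × 13
LCM(390, 143) = 2 × 3 × 5 × 11 × 13 = 4290.
Orbits for period 143: 4290 / 143 = 30.

30 orbits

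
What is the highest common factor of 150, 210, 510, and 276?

6

150 = 2 × 3 × 5^2
210 = 2 × 3 × 5 × 7
510 = 2 × 3 × 5 × 17
276 = 2^2 × 3 × 23
gcd(150, 210, 510, 276) = 2 × 3 = 6.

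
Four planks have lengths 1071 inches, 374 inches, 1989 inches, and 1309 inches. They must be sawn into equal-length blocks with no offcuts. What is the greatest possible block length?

This is the greatest common divisor of 1071, 374, 1989, and 1309.
1071 = 3^2 × 7 × 17
374 = 2 × 11 × 17
1989 = 3^2 × 13 × 17
1309 = 7 × 11 × 17
gcd(1071, 374, 1989, 1309) = 17.

17 inches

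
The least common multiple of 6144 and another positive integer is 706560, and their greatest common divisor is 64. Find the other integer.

gcd × lcm = product of the two integers, so the other integer is (64 × 706560) / 6144 = 7360.

7360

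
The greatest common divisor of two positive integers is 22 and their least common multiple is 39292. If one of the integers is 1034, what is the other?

836

For two integers, gcd × lcm = product, so the other is (22 × 39292) / 1034 = 864424 / 1034 = 836.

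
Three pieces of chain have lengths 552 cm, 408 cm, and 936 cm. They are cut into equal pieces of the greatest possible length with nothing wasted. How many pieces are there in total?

Piece length = gcd(552, 408, 936).
552 = 2^3 × 3 × 23
408 = 2^3 × 3 × 17
936 = 2^3 × 3^2 × 13
gcd(552, 408, 936) = 2^3 × 3 = 24.
Total pieces = 552/24 + 408/24 + 936/24 = 23 + 17 + 39 = 79.

79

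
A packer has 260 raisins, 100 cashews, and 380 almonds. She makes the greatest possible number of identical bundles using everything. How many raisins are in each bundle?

Number of bundles = gcd(260, 100, 380).
260 = 2^2 × 5 × 13
100 = 2^2 × 5^2
380 = 2^2 × 5 × 19
gcd(260, 100, 380) = 2^2 × 5 = 20.
raisins per bundle = 260 / 20 = 13.

13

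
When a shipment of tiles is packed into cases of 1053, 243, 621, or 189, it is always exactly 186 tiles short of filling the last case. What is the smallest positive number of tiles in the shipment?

508413

Being 186 short of a full case of size k means N ≡ −186 (mod k), i.e. N + 186 is a multiple of each size.
1053 = 3^4 × 13
243 = 3^5
621 = 3^3 × 23
189 = 3^3 × 7
LCM(1053, 243, 621, 189) = 3^5 × 7 × 13 × 23 = 508599.
Smallest positive N is 508599 − 186 = 508413.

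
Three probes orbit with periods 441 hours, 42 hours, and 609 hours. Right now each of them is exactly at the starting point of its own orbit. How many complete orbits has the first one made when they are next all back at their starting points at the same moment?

They are all back at their starting positions together after one LCM of the periods.
441 = 3^2 × 7^2
42 = 2 × 3 × 7
609 = 3 × 7 × 29
LCM(441, 42, 609) = 2 × 3^2 × 7^2 × 29 = 25578.
Orbits for period 441: 25578 / 441 = 58.

58 orbits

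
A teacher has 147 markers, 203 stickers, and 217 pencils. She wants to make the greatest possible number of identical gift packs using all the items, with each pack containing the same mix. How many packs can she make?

The pack count must divide each quantity, so the greatest is gcd(147, 203, 217).
147 = 3 × 7^2
203 = 7 × 29
217 = 7 × 31
gcd(147, 203, 217) = 7.

7 packs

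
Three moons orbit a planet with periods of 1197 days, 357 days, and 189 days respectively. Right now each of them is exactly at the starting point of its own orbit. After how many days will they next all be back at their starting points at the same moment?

We need the least common multiple of the intervals.
1197 = 3^2 × 7 × 19
357 = 3 × 7 × 17
189 = 3^3 × 7
LCM(1197, 357, 189) = 3^3 × 7 × 17 × 19 = 61047.

61047 days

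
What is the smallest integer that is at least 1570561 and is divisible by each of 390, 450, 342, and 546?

The integer must be a common multiple of 390, 450, 342, and 546, so a multiple of their LCM.
390 = 2 × 3 × 5 × 13
450 = 2 × 3^2 × 5^2
342 = 2 × 3^2 × 19
546 = 2 × 3 × 7 × 13
LCM(390, 450, 342, 546) = 2 × 3^2 × 5^2 × 7 × 13 × 19 = 778050.
Smallest multiple of 778050 that is ≥ 1570561: ⌈1570561/778050⌉ × 778050 = 3 × 778050 = 2334150.

2334150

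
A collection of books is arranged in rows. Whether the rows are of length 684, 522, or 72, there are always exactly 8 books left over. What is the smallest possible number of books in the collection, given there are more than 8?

N − 8 must be a common multiple of 684, 522, and 72.
684 = 2^2 × 3^2 × 19
522 = 2 × 3^2 × 29
72 = 2^3 × 3^2
LCM(684, 522, 72) = 2^3 × 3^2 × 19 × 29 = 39672.
Smallest N > 8 is LCM + 8 = 39672 + 8 = 39680.

39680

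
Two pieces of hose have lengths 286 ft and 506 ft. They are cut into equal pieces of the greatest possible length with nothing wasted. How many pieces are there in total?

Piece length = gcd(286, 506).
286 = 2 × 11 × 13
506 = 2 × 11 × 23
gcd(286, 506) = 2 × 11 = 22.
Total pieces = 286/22 + 506/22 = 13 + 23 = 36.

36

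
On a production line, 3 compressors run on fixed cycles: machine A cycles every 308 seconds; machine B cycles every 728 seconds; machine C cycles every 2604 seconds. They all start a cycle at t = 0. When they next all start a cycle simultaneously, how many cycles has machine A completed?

The first common completion time is the LCM of the periods.
308 = 2^2 × 7 × 11
728 = 2^3 × 7 × 13
2604 = 2^2 × 3 × 7 × 31
LCM(308, 728, 2604) = 2^3 × 3 × 7 × 11 × 13 × 31 = 744744.
Cycles for period 308: 744744 / 308 = 2418.

2418 cycles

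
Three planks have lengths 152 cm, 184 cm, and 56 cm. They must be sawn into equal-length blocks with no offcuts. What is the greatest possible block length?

8 cm

This is the greatest common divisor of 152, 184, and 56.
152 = 2^3 × 19
184 = 2^3 × 23
56 = 2^3 × 7
gcd(152, 184, 56) = 2^3 = 8.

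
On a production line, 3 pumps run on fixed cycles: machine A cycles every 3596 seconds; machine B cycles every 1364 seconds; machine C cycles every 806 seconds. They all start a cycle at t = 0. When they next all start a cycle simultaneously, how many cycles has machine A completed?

They are all back at their starting positions together after one LCM of the periods.
3596 = 2^2 × 29 × 31
1364 = 2^2 × 11 × 31
806 = 2 × 13 × 31
LCM(3596, 1364, 806) = 2^2 × 11 × 13 × 29 × 31 = 514228.
Cycles for period 3596: 514228 / 3596 = 143.

143 cycles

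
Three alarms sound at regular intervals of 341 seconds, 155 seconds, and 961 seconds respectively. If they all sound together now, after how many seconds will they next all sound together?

52855 seconds

The first simultaneous occurrence is after LCM of the individual periods.
341 = 11 × 31
155 = 5 × 31
961 = 31^2
LCM(341, 155, 961) = 5 × 11 × 31^2 = 52855.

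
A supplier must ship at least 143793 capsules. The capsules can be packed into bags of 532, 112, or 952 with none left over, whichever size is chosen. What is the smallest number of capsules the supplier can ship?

The number of capsules must be a common multiple of 532, 112, and 952, so a multiple of their LCM.
532 = 2^2 × 7 × 19
112 = 2^4 × 7
952 = 2^3 × 7 × 17
LCM(532, 112, 952) = 2^4 × 7 × 17 × 19 = 36176.
Smallest multiple of 36176 that is ≥ 143793: ⌈143793/36176⌉ × 36176 = 4 × 36176 = 144704.

144704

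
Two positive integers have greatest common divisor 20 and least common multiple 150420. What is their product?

For any two positive integers, gcd × lcm = product = 20 × 150420 = 3008400.

3008400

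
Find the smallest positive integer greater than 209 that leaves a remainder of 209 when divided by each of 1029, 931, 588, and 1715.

391229

N − 209 must be a common multiple of 1029, 931, 588, and 1715.
1029 = 3 × 7^3
931 = 7^2 × 19
588 = 2^2 × 3 × 7^2
1715 = 5 × 7^3
LCM(1029, 931, 588, 1715) = 2^2 × 3 × 5 × 7^3 × 19 = 391020.
Smallest N > 209 is LCM + 209 = 391020 + 209 = 391229.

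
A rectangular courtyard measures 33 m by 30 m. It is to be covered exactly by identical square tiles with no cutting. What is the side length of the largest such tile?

By the Euclidean algorithm:
33 = 1 × 30 + 3
30 = 10 × 3 + 0
gcd(33, 30) = 3.

3 m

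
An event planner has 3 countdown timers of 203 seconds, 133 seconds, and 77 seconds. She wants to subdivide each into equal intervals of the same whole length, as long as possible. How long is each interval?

7 seconds

The interval must divide each timer length; the longest such is the gcd.
203 = 7 × 29
133 = 7 × 19
77 = 7 × 11
gcd(203, 133, 77) = 7.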